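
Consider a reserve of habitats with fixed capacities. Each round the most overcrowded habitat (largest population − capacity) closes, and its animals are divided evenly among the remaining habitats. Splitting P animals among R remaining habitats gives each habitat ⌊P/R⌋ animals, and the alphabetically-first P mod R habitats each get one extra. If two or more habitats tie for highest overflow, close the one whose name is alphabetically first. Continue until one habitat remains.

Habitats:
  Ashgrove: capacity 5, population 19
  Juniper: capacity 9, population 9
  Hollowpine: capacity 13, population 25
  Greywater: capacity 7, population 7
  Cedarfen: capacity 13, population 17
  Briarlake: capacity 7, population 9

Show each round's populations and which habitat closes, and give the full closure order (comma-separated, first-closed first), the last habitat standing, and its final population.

Round 1: Ashgrove=19 Briarlake=9 Cedarfen=17 Greywater=7 Hollowpine=25 Juniper=9 → close Ashgrove (overflow 14)
  19÷5 = 3 each, +1 to first 4
Round 2: Briarlake=13 Cedarfen=21 Greywater=11 Hollowpine=29 Juniper=12 → close Hollowpine (overflow 16)
  29÷4 = 7 each, +1 to first 1
Round 3: Briarlake=21 Cedarfen=28 Greywater=18 Juniper=19 → close Cedarfen (overflow 15)
  28÷3 = 9 each, +1 to first 1
Round 4: Briarlake=31 Greywater=27 Juniper=28 → close Briarlake (overflow 24)
  31÷2 = 15 each, +1 to first 1
Round 5: Greywater=43 Juniper=43 → close Greywater (overflow 36)
  43÷1 = 43 each, +1 to first 0

Closure order: Ashgrove, Hollowpine, Cedarfen, Briarlake, Greywater
Last habitat: Juniper with 86 animals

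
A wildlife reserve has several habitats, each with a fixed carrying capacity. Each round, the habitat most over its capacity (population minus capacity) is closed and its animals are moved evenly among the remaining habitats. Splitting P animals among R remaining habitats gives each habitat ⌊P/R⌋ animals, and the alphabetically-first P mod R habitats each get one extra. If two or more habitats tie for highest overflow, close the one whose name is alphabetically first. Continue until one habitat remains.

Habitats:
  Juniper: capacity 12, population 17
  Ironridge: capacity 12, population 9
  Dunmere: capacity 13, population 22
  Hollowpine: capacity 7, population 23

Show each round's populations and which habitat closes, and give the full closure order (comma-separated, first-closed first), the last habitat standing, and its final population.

Round 1: Dunmere=22 Hollowpine=23 Ironridge=9 Juniper=17 → close Hollowpine (overflow 16)
  23÷3 = 7 each, +1 to first 2
Round 2: Dunmere=30 Ironridge=17 Juniper=24 → close Dunmere (overflow 17)
  30÷2 = 15 each, +1 to first 0
Round 3: Ironridge=32 Juniper=39 → close Juniper (overflow 27)
  39÷1 = 39 each, +1 to first 0

Closure order: Hollowpine, Dunmere, Juniper
Last habitat: Ironridge with 71 animals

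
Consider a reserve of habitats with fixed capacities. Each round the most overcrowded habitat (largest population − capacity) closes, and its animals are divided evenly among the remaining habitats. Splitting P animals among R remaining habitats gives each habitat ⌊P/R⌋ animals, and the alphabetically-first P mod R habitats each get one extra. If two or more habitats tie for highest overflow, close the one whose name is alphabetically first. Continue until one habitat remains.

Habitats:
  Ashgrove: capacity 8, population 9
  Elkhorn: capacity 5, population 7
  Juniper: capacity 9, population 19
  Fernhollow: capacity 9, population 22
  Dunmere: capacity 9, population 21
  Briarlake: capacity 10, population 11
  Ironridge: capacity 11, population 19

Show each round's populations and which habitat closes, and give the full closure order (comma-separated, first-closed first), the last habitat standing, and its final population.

Closure order: Fernhollow, Dunmere, Juniper, Ironridge, Elkhorn, Ashgrove
Last habitat: Briarlake with 108 animals

Round 1: Ashgrove=9 Briarlake=11 Dunmere=21 Elkhorn=7 Fernhollow=22 Ironridge=19 Juniper=19 → close Fernhollow (overflow 13)
  22÷6 = 3 each, +1 to first 4
Round 2: Ashgrove=13 Briarlake=15 Dunmere=25 Elkhorn=11 Ironridge=22 Juniper=22 → close Dunmere (overflow 16)
  25÷5 = 5 each, +1 to first 0
Round 3: Ashgrove=18 Briarlake=20 Elkhorn=16 Ironridge=27 Juniper=27 → close Juniper (overflow 18)
  27÷4 = 6 each, +1 to first 3
Round 4: Ashgrove=25 Briarlake=27 Elkhorn=23 Ironridge=33 → close Ironridge (overflow 22)
  33÷3 = 11 each, +1 to first 0
Round 5: Ashgrove=36 Briarlake=38 Elkhorn=34 → close Elkhorn (overflow 29)
  34÷2 = 17 each, +1 to first 0
Round 6: Ashgrove=53 Briarlake=55 → close Ashgrove (overflow 45)
  53÷1 = 53 each, +1 to first 0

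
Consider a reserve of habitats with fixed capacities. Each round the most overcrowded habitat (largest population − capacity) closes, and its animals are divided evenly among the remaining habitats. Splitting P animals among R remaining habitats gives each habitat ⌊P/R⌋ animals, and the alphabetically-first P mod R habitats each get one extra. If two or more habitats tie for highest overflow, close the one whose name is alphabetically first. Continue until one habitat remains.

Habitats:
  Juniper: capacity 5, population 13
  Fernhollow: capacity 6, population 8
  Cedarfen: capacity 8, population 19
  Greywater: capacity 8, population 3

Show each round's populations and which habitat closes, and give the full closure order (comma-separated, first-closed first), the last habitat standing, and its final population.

Closure order: Cedarfen, Juniper, Fernhollow
Last habitat: Greywater with 43 animals

Round 1: Cedarfen=19 Fernhollow=8 Greywater=3 Juniper=13 → close Cedarfen (overflow 11)
  19÷3 = 6 each, +1 to first 1
Round 2: Fernhollow=15 Greywater=9 Juniper=19 → close Juniper (overflow 14)
  19÷2 = 9 each, +1 to first 1
Round 3: Fernhollow=25 Greywater=18 → close Fernhollow (overflow 19)
  25÷1 = 25 each, +1 to first 0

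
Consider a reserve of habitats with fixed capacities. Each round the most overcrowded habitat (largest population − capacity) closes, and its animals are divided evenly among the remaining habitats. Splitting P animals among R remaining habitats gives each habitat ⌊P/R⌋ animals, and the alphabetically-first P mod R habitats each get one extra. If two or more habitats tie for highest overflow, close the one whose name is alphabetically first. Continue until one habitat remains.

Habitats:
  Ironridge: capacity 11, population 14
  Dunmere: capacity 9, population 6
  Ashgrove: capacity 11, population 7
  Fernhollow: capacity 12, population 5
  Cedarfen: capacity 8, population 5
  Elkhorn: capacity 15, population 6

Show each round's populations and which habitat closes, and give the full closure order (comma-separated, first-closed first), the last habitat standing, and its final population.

Round 1: Ashgrove=7 Cedarfen=5 Dunmere=6 Elkhorn=6 Fernhollow=5 Ironridge=14 → close Ironridge (overflow 3)
  14÷5 = 2 each, +1 to first 4
Round 2: Ashgrove=10 Cedarfen=8 Dunmere=9 Elkhorn=9 Fernhollow=7 → close Cedarfen (overflow 0)
  8÷4 = 2 each, +1 to first 0
Round 3: Ashgrove=12 Dunmere=11 Elkhorn=11 Fernhollow=9 → close Dunmere (overflow 2)
  11÷3 = 3 each, +1 to first 2
Round 4: Ashgrove=16 Elkhorn=15 Fernhollow=12 → close Ashgrove (overflow 5)
  16÷2 = 8 each, +1 to first 0
Round 5: Elkhorn=23 Fernhollow=20 → close Elkhorn (overflow 8)
  23÷1 = 23 each, +1 to first 0

Closure order: Ironridge, Cedarfen, Dunmere, Ashgrove, Elkhorn
Last habitat: Fernhollow with 43 animals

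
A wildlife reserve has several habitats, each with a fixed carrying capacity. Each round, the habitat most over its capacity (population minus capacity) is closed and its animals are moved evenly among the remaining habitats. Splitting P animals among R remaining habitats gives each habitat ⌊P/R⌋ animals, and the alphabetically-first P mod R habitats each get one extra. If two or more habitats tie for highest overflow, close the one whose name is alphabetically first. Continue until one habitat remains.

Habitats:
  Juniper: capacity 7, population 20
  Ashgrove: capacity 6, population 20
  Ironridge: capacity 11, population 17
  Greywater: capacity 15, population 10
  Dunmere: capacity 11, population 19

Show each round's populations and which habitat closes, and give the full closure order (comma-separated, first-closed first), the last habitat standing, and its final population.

Round 1: Ashgrove=20 Dunmere=19 Greywater=10 Ironridge=17 Juniper=20 → close Ashgrove (overflow 14)
  20÷4 = 5 each, +1 to first 0
Round 2: Dunmere=24 Greywater=15 Ironridge=22 Juniper=25 → close Juniper (overflow 18)
  25÷3 = 8 each, +1 to first 1
Round 3: Dunmere=33 Greywater=23 Ironridge=30 → close Dunmere (overflow 22)
  33÷2 = 16 each, +1 to first 1
Round 4: Greywater=40 Ironridge=46 → close Ironridge (overflow 35)
  46÷1 = 46 each, +1 to first 0

Closure order: Ashgrove, Juniper, Dunmere, Ironridge
Last habitat: Greywater with 86 animals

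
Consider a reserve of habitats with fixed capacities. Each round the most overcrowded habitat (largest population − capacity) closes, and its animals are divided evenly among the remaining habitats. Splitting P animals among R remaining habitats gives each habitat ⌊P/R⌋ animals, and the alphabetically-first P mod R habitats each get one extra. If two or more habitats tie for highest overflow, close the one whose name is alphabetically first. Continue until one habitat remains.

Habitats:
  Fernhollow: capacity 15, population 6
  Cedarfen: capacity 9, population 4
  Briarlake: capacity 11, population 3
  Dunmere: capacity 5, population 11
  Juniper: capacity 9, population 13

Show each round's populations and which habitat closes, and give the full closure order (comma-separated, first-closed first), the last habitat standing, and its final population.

Closure order: Dunmere, Juniper, Cedarfen, Briarlake
Last habitat: Fernhollow with 37 animals

Round 1: Briarlake=3 Cedarfen=4 Dunmere=11 Fernhollow=6 Juniper=13 → close Dunmere (overflow 6)
  11÷4 = 2 each, +1 to first 3
Round 2: Briarlake=6 Cedarfen=7 Fernhollow=9 Juniper=15 → close Juniper (overflow 6)
  15÷3 = 5 each, +1 to first 0
Round 3: Briarlake=11 Cedarfen=12 Fernhollow=14 → close Cedarfen (overflow 3)
  12÷2 = 6 each, +1 to first 0
Round 4: Briarlake=17 Fernhollow=20 → close Briarlake (overflow 6)
  17÷1 = 17 each, +1 to first 0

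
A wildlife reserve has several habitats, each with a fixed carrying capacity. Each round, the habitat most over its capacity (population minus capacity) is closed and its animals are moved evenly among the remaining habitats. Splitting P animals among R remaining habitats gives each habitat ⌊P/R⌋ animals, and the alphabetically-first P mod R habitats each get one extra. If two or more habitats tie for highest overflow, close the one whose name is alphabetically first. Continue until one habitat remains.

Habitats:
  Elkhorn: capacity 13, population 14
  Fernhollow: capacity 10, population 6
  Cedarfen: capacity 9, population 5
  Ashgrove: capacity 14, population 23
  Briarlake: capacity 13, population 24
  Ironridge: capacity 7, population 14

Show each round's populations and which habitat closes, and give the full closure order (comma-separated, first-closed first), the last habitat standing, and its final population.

Closure order: Briarlake, Ashgrove, Ironridge, Elkhorn, Cedarfen
Last habitat: Fernhollow with 86 animals

Round 1: Ashgrove=23 Briarlake=24 Cedarfen=5 Elkhorn=14 Fernhollow=6 Ironridge=14 → close Briarlake (overflow 11)
  24÷5 = 4 each, +1 to first 4
Round 2: Ashgrove=28 Cedarfen=10 Elkhorn=19 Fernhollow=11 Ironridge=18 → close Ashgrove (overflow 14)
  28÷4 = 7 each, +1 to first 0
Round 3: Cedarfen=17 Elkhorn=26 Fernhollow=18 Ironridge=25 → close Ironridge (overflow 18)
  25÷3 = 8 each, +1 to first 1
Round 4: Cedarfen=26 Elkhorn=34 Fernhollow=26 → close Elkhorn (overflow 21)
  34÷2 = 17 each, +1 to first 0
Round 5: Cedarfen=43 Fernhollow=43 → close Cedarfen (overflow 34)
  43÷1 = 43 each, +1 to first 0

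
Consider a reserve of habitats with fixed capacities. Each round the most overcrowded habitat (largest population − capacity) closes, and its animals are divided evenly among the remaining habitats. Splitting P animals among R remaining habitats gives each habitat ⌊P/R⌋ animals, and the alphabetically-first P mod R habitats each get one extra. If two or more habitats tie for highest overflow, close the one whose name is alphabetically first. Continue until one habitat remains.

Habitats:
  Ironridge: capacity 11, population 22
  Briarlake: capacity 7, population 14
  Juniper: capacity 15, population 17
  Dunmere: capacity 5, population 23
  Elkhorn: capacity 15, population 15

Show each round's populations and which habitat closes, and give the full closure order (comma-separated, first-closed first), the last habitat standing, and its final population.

Round 1: Briarlake=14 Dunmere=23 Elkhorn=15 Ironridge=22 Juniper=17 → close Dunmere (overflow 18)
  23÷4 = 5 each, +1 to first 3
Round 2: Briarlake=20 Elkhorn=21 Ironridge=28 Juniper=22 → close Ironridge (overflow 17)
  28÷3 = 9 each, +1 to first 1
Round 3: Briarlake=30 Elkhorn=30 Juniper=31 → close Briarlake (overflow 23)
  30÷2 = 15 each, +1 to first 0
Round 4: Elkhorn=45 Juniper=46 → close Juniper (overflow 31)
  46÷1 = 46 each, +1 to first 0

Closure order: Dunmere, Ironridge, Briarlake, Juniper
Last habitat: Elkhorn with 91 animals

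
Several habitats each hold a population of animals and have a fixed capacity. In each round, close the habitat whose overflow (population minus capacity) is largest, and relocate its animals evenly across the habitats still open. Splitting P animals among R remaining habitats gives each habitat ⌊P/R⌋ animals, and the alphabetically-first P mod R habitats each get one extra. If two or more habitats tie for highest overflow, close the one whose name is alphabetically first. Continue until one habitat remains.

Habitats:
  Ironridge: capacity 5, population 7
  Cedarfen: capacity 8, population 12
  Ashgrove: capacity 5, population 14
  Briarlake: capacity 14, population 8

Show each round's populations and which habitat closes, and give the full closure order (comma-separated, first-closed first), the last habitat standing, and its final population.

Round 1: Ashgrove=14 Briarlake=8 Cedarfen=12 Ironridge=7 → close Ashgrove (overflow 9)
  14÷3 = 4 each, +1 to first 2
Round 2: Briarlake=13 Cedarfen=17 Ironridge=11 → close Cedarfen (overflow 9)
  17÷2 = 8 each, +1 to first 1
Round 3: Briarlake=22 Ironridge=19 → close Ironridge (overflow 14)
  19÷1 = 19 each, +1 to first 0

Closure order: Ashgrove, Cedarfen, Ironridge
Last habitat: Briarlake with 41 animals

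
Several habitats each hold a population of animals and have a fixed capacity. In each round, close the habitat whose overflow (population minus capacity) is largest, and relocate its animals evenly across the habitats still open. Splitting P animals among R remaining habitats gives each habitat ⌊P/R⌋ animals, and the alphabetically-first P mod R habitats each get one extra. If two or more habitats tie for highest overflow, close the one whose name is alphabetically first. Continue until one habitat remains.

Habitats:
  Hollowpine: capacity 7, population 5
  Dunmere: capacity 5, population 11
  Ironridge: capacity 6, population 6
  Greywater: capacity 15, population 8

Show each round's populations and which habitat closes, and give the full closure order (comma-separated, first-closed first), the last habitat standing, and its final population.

Round 1: Dunmere=11 Greywater=8 Hollowpine=5 Ironridge=6 → close Dunmere (overflow 6)
  11÷3 = 3 each, +1 to first 2
Round 2: Greywater=12 Hollowpine=9 Ironridge=9 → close Ironridge (overflow 3)
  9÷2 = 4 each, +1 to first 1
Round 3: Greywater=17 Hollowpine=13 → close Hollowpine (overflow 6)
  13÷1 = 13 each, +1 to first 0

Closure order: Dunmere, Ironridge, Hollowpine
Last habitat: Greywater with 30 animals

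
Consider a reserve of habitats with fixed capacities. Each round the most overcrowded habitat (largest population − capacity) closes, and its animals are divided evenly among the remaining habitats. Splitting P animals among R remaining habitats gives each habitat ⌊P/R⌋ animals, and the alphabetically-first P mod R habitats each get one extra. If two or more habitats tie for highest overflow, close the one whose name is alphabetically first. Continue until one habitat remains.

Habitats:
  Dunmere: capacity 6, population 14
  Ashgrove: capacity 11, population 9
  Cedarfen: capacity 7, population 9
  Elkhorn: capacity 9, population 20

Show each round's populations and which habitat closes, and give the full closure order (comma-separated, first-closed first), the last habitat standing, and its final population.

Closure order: Elkhorn, Dunmere, Cedarfen
Last habitat: Ashgrove with 52 animals

Round 1: Ashgrove=9 Cedarfen=9 Dunmere=14 Elkhorn=20 → close Elkhorn (overflow 11)
  20÷3 = 6 each, +1 to first 2
Round 2: Ashgrove=16 Cedarfen=16 Dunmere=20 → close Dunmere (overflow 14)
  20÷2 = 10 each, +1 to first 0
Round 3: Ashgrove=26 Cedarfen=26 → close Cedarfen (overflow 19)
  26÷1 = 26 each, +1 to first 0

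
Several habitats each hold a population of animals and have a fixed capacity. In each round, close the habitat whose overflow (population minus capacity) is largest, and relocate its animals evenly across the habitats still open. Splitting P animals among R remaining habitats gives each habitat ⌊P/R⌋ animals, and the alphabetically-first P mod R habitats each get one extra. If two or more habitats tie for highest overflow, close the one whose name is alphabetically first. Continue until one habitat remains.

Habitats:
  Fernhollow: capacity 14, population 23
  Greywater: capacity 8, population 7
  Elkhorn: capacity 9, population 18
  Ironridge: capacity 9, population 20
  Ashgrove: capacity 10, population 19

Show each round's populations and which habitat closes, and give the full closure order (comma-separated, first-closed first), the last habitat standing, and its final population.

Closure order: Ironridge, Ashgrove, Elkhorn, Fernhollow
Last habitat: Greywater with 87 animals

Round 1: Ashgrove=19 Elkhorn=18 Fernhollow=23 Greywater=7 Ironridge=20 → close Ironridge (overflow 11)
  20÷4 = 5 each, +1 to first 0
Round 2: Ashgrove=24 Elkhorn=23 Fernhollow=28 Greywater=12 → close Ashgrove (overflow 14)
  24÷3 = 8 each, +1 to first 0
Round 3: Elkhorn=31 Fernhollow=36 Greywater=20 → close Elkhorn (overflow 22)
  31÷2 = 15 each, +1 to first 1
Round 4: Fernhollow=52 Greywater=35 → close Fernhollow (overflow 38)
  52÷1 = 52 each, +1 to first 0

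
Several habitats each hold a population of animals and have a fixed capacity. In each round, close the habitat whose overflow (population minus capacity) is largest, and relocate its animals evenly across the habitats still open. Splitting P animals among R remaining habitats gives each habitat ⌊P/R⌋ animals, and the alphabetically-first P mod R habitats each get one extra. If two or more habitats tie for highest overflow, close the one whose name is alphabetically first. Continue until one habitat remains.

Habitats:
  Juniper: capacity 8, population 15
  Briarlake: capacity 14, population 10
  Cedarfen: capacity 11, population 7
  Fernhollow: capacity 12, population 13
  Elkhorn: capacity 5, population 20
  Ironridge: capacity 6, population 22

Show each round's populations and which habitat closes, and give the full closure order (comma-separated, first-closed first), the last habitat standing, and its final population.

Closure order: Ironridge, Elkhorn, Juniper, Fernhollow, Briarlake
Last habitat: Cedarfen with 87 animals

Round 1: Briarlake=10 Cedarfen=7 Elkhorn=20 Fernhollow=13 Ironridge=22 Juniper=15 → close Ironridge (overflow 16)
  22÷5 = 4 each, +1 to first 2
Round 2: Briarlake=15 Cedarfen=12 Elkhorn=24 Fernhollow=17 Juniper=19 → close Elkhorn (overflow 19)
  24÷4 = 6 each, +1 to first 0
Round 3: Briarlake=21 Cedarfen=18 Fernhollow=23 Juniper=25 → close Juniper (overflow 17)
  25÷3 = 8 each, +1 to first 1
Round 4: Briarlake=30 Cedarfen=26 Fernhollow=31 → close Fernhollow (overflow 19)
  31÷2 = 15 each, +1 to first 1
Round 5: Briarlake=46 Cedarfen=41 → close Briarlake (overflow 32)
  46÷1 = 46 each, +1 to first 0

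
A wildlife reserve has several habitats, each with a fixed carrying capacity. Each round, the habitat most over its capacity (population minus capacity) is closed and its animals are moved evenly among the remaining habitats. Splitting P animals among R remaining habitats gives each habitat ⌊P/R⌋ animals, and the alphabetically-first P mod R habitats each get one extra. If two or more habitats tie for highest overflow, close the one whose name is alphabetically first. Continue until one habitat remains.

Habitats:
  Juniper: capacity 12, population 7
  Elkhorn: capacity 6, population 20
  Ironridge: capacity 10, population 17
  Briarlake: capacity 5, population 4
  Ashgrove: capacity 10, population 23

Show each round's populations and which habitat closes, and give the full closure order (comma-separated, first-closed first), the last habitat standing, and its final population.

Round 1: Ashgrove=23 Briarlake=4 Elkhorn=20 Ironridge=17 Juniper=7 → close Elkhorn (overflow 14)
  20÷4 = 5 each, +1 to first 0
Round 2: Ashgrove=28 Briarlake=9 Ironridge=22 Juniper=12 → close Ashgrove (overflow 18)
  28÷3 = 9 each, +1 to first 1
Round 3: Briarlake=19 Ironridge=31 Juniper=21 → close Ironridge (overflow 21)
  31÷2 = 15 each, +1 to first 1
Round 4: Briarlake=35 Juniper=36 → close Briarlake (overflow 30)
  35÷1 = 35 each, +1 to first 0

Closure order: Elkhorn, Ashgrove, Ironridge, Briarlake
Last habitat: Juniper with 71 animals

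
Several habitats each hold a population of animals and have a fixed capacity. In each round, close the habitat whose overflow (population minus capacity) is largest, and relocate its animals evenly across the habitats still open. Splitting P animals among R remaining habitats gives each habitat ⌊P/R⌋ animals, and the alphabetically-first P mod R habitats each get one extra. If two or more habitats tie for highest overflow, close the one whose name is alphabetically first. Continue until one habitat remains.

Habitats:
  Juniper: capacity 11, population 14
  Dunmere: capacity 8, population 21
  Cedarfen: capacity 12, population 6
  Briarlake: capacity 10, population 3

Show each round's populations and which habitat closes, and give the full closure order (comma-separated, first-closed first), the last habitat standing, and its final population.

Closure order: Dunmere, Juniper, Briarlake
Last habitat: Cedarfen with 44 animals

Round 1: Briarlake=3 Cedarfen=6 Dunmere=21 Juniper=14 → close Dunmere (overflow 13)
  21÷3 = 7 each, +1 to first 0
Round 2: Briarlake=10 Cedarfen=13 Juniper=21 → close Juniper (overflow 10)
  21÷2 = 10 each, +1 to first 1
Round 3: Briarlake=21 Cedarfen=23 → close Briarlake (overflow 11)
  21÷1 = 21 each, +1 to first 0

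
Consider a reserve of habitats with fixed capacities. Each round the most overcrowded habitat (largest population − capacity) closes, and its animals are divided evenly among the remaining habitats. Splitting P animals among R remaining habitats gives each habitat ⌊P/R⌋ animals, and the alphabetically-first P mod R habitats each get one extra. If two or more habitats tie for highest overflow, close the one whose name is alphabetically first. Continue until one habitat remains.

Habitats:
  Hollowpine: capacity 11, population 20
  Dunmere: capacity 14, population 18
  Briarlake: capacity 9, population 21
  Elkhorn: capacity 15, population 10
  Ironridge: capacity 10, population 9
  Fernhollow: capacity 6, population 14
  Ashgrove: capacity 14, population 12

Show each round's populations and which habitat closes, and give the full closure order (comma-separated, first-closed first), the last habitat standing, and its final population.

Round 1: Ashgrove=12 Briarlake=21 Dunmere=18 Elkhorn=10 Fernhollow=14 Hollowpine=20 Ironridge=9 → close Briarlake (overflow 12)
  21÷6 = 3 each, +1 to first 3
Round 2: Ashgrove=16 Dunmere=22 Elkhorn=14 Fernhollow=17 Hollowpine=23 Ironridge=12 → close Hollowpine (overflow 12)
  23÷5 = 4 each, +1 to first 3
Round 3: Ashgrove=21 Dunmere=27 Elkhorn=19 Fernhollow=21 Ironridge=16 → close Fernhollow (overflow 15)
  21÷4 = 5 each, +1 to first 1
Round 4: Ashgrove=27 Dunmere=32 Elkhorn=24 Ironridge=21 → close Dunmere (overflow 18)
  32÷3 = 10 each, +1 to first 2
Round 5: Ashgrove=38 Elkhorn=35 Ironridge=31 → close Ashgrove (overflow 24)
  38÷2 = 19 each, +1 to first 0
Round 6: Elkhorn=54 Ironridge=50 → close Ironridge (overflow 40)
  50÷1 = 50 each, +1 to first 0

Closure order: Briarlake, Hollowpine, Fernhollow, Dunmere, Ashgrove, Ironridge
Last habitat: Elkhorn with 104 animals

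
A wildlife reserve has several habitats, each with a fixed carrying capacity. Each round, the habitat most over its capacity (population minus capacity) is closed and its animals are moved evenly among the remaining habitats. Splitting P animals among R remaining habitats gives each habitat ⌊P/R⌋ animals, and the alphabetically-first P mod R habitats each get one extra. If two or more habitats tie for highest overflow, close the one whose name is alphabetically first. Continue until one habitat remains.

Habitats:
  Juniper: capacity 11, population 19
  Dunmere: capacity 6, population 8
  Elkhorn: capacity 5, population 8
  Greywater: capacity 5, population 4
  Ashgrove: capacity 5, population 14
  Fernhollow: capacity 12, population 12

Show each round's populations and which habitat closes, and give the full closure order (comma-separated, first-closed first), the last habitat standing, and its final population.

Round 1: Ashgrove=14 Dunmere=8 Elkhorn=8 Fernhollow=12 Greywater=4 Juniper=19 → close Ashgrove (overflow 9)
  14÷5 = 2 each, +1 to first 4
Round 2: Dunmere=11 Elkhorn=11 Fernhollow=15 Greywater=7 Juniper=21 → close Juniper (overflow 10)
  21÷4 = 5 each, +1 to first 1
Round 3: Dunmere=17 Elkhorn=16 Fernhollow=20 Greywater=12 → close Dunmere (overflow 11)
  17÷3 = 5 each, +1 to first 2
Round 4: Elkhorn=22 Fernhollow=26 Greywater=17 → close Elkhorn (overflow 17)
  22÷2 = 11 each, +1 to first 0
Round 5: Fernhollow=37 Greywater=28 → close Fernhollow (overflow 25)
  37÷1 = 37 each, +1 to first 0

Closure order: Ashgrove, Juniper, Dunmere, Elkhorn, Fernhollow
Last habitat: Greywater with 65 animals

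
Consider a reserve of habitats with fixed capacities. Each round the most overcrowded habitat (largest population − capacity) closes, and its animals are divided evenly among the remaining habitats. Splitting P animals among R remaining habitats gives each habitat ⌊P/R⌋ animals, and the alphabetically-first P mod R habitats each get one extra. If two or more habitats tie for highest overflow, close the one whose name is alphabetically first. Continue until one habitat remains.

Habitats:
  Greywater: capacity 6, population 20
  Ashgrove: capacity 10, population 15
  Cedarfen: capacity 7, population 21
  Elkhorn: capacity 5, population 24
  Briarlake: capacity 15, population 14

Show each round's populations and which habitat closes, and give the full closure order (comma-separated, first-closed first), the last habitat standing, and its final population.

Closure order: Elkhorn, Cedarfen, Greywater, Ashgrove
Last habitat: Briarlake with 94 animals

Round 1: Ashgrove=15 Briarlake=14 Cedarfen=21 Elkhorn=24 Greywater=20 → close Elkhorn (overflow 19)
  24÷4 = 6 each, +1 to first 0
Round 2: Ashgrove=21 Briarlake=20 Cedarfen=27 Greywater=26 → close Cedarfen (overflow 20)
  27÷3 = 9 each, +1 to first 0
Round 3: Ashgrove=30 Briarlake=29 Greywater=35 → close Greywater (overflow 29)
  35÷2 = 17 each, +1 to first 1
Round 4: Ashgrove=48 Briarlake=46 → close Ashgrove (overflow 38)
  48÷1 = 48 each, +1 to first 0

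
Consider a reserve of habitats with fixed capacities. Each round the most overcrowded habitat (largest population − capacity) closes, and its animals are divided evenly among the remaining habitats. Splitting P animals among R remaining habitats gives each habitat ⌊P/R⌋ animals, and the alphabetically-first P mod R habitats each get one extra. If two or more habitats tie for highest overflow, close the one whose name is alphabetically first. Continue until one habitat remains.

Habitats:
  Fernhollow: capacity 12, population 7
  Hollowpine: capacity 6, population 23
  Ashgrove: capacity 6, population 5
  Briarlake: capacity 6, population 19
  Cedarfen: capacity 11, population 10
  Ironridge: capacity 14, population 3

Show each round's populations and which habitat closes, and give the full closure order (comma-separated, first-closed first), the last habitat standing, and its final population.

Round 1: Ashgrove=5 Briarlake=19 Cedarfen=10 Fernhollow=7 Hollowpine=23 Ironridge=3 → close Hollowpine (overflow 17)
  23÷5 = 4 each, +1 to first 3
Round 2: Ashgrove=10 Briarlake=24 Cedarfen=15 Fernhollow=11 Ironridge=7 → close Briarlake (overflow 18)
  24÷4 = 6 each, +1 to first 0
Round 3: Ashgrove=16 Cedarfen=21 Fernhollow=17 Ironridge=13 → close Ashgrove (overflow 10)
  16÷3 = 5 each, +1 to first 1
Round 4: Cedarfen=27 Fernhollow=22 Ironridge=18 → close Cedarfen (overflow 16)
  27÷2 = 13 each, +1 to first 1
Round 5: Fernhollow=36 Ironridge=31 → close Fernhollow (overflow 24)
  36÷1 = 36 each, +1 to first 0

Closure order: Hollowpine, Briarlake, Ashgrove, Cedarfen, Fernhollow
Last habitat: Ironridge with 67 animals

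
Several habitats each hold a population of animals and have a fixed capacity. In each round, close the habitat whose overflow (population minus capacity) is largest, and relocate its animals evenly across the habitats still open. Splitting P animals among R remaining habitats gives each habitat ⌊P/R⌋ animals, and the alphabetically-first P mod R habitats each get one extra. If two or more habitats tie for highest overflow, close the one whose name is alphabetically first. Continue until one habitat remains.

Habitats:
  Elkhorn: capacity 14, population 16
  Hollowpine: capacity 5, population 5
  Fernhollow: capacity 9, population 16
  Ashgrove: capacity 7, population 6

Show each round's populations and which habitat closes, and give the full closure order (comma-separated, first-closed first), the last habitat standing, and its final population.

Round 1: Ashgrove=6 Elkhorn=16 Fernhollow=16 Hollowpine=5 → close Fernhollow (overflow 7)
  16÷3 = 5 each, +1 to first 1
Round 2: Ashgrove=12 Elkhorn=21 Hollowpine=10 → close Elkhorn (overflow 7)
  21÷2 = 10 each, +1 to first 1
Round 3: Ashgrove=23 Hollowpine=20 → close Ashgrove (overflow 16)
  23÷1 = 23 each, +1 to first 0

Closure order: Fernhollow, Elkhorn, Ashgrove
Last habitat: Hollowpine with 43 animals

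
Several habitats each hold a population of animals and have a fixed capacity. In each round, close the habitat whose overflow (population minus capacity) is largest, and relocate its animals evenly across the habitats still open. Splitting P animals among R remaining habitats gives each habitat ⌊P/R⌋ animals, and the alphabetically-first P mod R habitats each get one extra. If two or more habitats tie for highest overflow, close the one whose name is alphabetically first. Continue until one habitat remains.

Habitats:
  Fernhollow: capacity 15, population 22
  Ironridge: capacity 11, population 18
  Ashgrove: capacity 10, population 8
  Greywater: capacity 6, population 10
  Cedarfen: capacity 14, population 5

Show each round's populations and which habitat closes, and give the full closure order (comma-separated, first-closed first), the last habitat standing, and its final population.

Round 1: Ashgrove=8 Cedarfen=5 Fernhollow=22 Greywater=10 Ironridge=18 → close Fernhollow (overflow 7)
  22÷4 = 5 each, +1 to first 2
Round 2: Ashgrove=14 Cedarfen=11 Greywater=15 Ironridge=23 → close Ironridge (overflow 12)
  23÷3 = 7 each, +1 to first 2
Round 3: Ashgrove=22 Cedarfen=19 Greywater=22 → close Greywater (overflow 16)
  22÷2 = 11 each, +1 to first 0
Round 4: Ashgrove=33 Cedarfen=30 → close Ashgrove (overflow 23)
  33÷1 = 33 each, +1 to first 0

Closure order: Fernhollow, Ironridge, Greywater, Ashgrove
Last habitat: Cedarfen with 63 animals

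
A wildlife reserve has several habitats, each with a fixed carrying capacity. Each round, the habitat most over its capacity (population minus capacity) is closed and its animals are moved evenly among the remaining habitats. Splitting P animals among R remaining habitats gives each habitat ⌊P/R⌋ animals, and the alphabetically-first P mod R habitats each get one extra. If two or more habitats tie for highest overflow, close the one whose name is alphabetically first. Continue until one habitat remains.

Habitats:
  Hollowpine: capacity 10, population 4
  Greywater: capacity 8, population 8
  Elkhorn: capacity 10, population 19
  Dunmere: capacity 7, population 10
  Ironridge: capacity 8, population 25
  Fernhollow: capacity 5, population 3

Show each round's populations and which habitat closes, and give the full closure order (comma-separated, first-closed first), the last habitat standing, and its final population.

Round 1: Dunmere=10 Elkhorn=19 Fernhollow=3 Greywater=8 Hollowpine=4 Ironridge=25 → close Ironridge (overflow 17)
  25÷5 = 5 each, +1 to first 0
Round 2: Dunmere=15 Elkhorn=24 Fernhollow=8 Greywater=13 Hollowpine=9 → close Elkhorn (overflow 14)
  24÷4 = 6 each, +1 to first 0
Round 3: Dunmere=21 Fernhollow=14 Greywater=19 Hollowpine=15 → close Dunmere (overflow 14)
  21÷3 = 7 each, +1 to first 0
Round 4: Fernhollow=21 Greywater=26 Hollowpine=22 → close Greywater (overflow 18)
  26÷2 = 13 each, +1 to first 0
Round 5: Fernhollow=34 Hollowpine=35 → close Fernhollow (overflow 29)
  34÷1 = 34 each, +1 to first 0

Closure order: Ironridge, Elkhorn, Dunmere, Greywater, Fernhollow
Last habitat: Hollowpine with 69 animals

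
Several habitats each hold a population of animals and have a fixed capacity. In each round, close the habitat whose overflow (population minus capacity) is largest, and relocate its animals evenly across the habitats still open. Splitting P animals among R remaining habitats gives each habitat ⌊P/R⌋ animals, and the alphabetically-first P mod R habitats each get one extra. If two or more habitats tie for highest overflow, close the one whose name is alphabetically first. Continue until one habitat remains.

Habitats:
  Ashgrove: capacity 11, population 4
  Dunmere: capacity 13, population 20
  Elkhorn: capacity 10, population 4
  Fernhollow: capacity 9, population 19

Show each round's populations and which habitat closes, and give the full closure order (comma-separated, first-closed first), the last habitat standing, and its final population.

Closure order: Fernhollow, Dunmere, Ashgrove
Last habitat: Elkhorn with 47 animals

Round 1: Ashgrove=4 Dunmere=20 Elkhorn=4 Fernhollow=19 → close Fernhollow (overflow 10)
  19÷3 = 6 each, +1 to first 1
Round 2: Ashgrove=11 Dunmere=26 Elkhorn=10 → close Dunmere (overflow 13)
  26÷2 = 13 each, +1 to first 0
Round 3: Ashgrove=24 Elkhorn=23 → close Ashgrove (overflow 13)
  24÷1 = 24 each, +1 to first 0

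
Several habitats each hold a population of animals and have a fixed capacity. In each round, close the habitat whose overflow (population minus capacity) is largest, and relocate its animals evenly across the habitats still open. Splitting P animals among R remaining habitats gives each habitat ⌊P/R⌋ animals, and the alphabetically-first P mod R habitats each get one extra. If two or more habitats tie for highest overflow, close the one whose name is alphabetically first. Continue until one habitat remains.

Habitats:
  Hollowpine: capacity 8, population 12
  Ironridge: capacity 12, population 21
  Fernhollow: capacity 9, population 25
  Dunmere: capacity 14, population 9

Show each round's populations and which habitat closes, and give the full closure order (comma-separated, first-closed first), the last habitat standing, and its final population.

Closure order: Fernhollow, Ironridge, Hollowpine
Last habitat: Dunmere with 67 animals

Round 1: Dunmere=9 Fernhollow=25 Hollowpine=12 Ironridge=21 → close Fernhollow (overflow 16)
  25÷3 = 8 each, +1 to first 1
Round 2: Dunmere=18 Hollowpine=20 Ironridge=29 → close Ironridge (overflow 17)
  29÷2 = 14 each, +1 to first 1
Round 3: Dunmere=33 Hollowpine=34 → close Hollowpine (overflow 26)
  34÷1 = 34 each, +1 to first 0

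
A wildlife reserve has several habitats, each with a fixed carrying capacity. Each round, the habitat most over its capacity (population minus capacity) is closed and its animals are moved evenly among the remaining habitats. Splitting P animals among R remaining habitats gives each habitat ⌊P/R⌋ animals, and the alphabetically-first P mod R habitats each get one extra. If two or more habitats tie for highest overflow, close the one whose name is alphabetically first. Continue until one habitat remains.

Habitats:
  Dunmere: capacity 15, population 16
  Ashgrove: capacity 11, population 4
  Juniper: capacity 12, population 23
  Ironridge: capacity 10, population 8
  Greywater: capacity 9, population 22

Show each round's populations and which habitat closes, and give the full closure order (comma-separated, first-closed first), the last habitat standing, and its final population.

Closure order: Greywater, Juniper, Dunmere, Ironridge
Last habitat: Ashgrove with 73 animals

Round 1: Ashgrove=4 Dunmere=16 Greywater=22 Ironridge=8 Juniper=23 → close Greywater (overflow 13)
  22÷4 = 5 each, +1 to first 2
Round 2: Ashgrove=10 Dunmere=22 Ironridge=13 Juniper=28 → close Juniper (overflow 16)
  28÷3 = 9 each, +1 to first 1
Round 3: Ashgrove=20 Dunmere=31 Ironridge=22 → close Dunmere (overflow 16)
  31÷2 = 15 each, +1 to first 1
Round 4: Ashgrove=36 Ironridge=37 → close Ironridge (overflow 27)
  37÷1 = 37 each, +1 to first 0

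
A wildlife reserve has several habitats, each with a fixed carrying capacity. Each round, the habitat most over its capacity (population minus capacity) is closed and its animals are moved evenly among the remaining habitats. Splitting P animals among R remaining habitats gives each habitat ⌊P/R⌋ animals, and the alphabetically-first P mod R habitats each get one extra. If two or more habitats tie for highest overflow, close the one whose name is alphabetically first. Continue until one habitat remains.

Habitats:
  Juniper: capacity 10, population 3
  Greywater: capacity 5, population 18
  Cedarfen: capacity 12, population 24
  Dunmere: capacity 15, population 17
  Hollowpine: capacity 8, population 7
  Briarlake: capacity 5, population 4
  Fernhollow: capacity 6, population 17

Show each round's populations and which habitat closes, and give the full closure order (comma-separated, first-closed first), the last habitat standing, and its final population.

Round 1: Briarlake=4 Cedarfen=24 Dunmere=17 Fernhollow=17 Greywater=18 Hollowpine=7 Juniper=3 → close Greywater (overflow 13)
  18÷6 = 3 each, +1 to first 0
Round 2: Briarlake=7 Cedarfen=27 Dunmere=20 Fernhollow=20 Hollowpine=10 Juniper=6 → close Cedarfen (overflow 15)
  27÷5 = 5 each, +1 to first 2
Round 3: Briarlake=13 Dunmere=26 Fernhollow=25 Hollowpine=15 Juniper=11 → close Fernhollow (overflow 19)
  25÷4 = 6 each, +1 to first 1
Round 4: Briarlake=20 Dunmere=32 Hollowpine=21 Juniper=17 → close Dunmere (overflow 17)
  32÷3 = 10 each, +1 to first 2
Round 5: Briarlake=31 Hollowpine=32 Juniper=27 → close Briarlake (overflow 26)
  31÷2 = 15 each, +1 to first 1
Round 6: Hollowpine=48 Juniper=42 → close Hollowpine (overflow 40)
  48÷1 = 48 each, +1 to first 0

Closure order: Greywater, Cedarfen, Fernhollow, Dunmere, Briarlake, Hollowpine
Last habitat: Juniper with 90 animals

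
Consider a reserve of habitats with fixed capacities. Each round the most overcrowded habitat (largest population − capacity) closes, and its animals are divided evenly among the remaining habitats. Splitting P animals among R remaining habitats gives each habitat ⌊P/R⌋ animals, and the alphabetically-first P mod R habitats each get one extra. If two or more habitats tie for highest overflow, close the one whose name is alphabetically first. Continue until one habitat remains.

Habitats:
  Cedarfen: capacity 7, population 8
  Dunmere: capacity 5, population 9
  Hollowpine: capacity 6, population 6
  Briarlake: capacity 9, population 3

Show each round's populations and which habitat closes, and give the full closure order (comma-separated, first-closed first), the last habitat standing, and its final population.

Round 1: Briarlake=3 Cedarfen=8 Dunmere=9 Hollowpine=6 → close Dunmere (overflow 4)
  9÷3 = 3 each, +1 to first 0
Round 2: Briarlake=6 Cedarfen=11 Hollowpine=9 → close Cedarfen (overflow 4)
  11÷2 = 5 each, +1 to first 1
Round 3: Briarlake=12 Hollowpine=14 → close Hollowpine (overflow 8)
  14÷1 = 14 each, +1 to first 0

Closure order: Dunmere, Cedarfen, Hollowpine
Last habitat: Briarlake with 26 animals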